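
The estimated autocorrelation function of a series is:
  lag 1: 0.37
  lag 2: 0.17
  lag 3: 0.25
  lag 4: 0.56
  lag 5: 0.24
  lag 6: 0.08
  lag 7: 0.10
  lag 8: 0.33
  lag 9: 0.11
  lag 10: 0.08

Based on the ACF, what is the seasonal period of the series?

4

The largest autocorrelation is r_4 = 0.56; the remaining lags stay at or below 0.37. The elevated value at lag 1 (0.37), dropping to 0.17 at lag 2, reflects decaying short-term dependence rather than seasonality.
The dominant spike at lag 4 indicates a seasonal period of 4.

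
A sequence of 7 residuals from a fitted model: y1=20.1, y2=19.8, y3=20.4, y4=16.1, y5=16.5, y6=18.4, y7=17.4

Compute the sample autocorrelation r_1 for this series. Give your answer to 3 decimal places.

0.263

Mean ȳ = (20.1 + 19.8 + 20.4 + 16.1 + 16.5 + 18.4 + 17.4)/7 = 18.3857
Deviations from mean: 1.7143, 1.4143, 2.0143, -2.2857, -1.8857, 0.0143, -0.9857
Σ(y_t−ȳ)(y_{t+1}−ȳ) = (2.4245) + (2.8488) + (-4.6041) + (4.3102) + (-0.0269) + (-0.0141) = 4.9384
Denominator Σ(y_t−ȳ)² = 18.7486
r_1 = 4.9384 / 18.7486 = 0.263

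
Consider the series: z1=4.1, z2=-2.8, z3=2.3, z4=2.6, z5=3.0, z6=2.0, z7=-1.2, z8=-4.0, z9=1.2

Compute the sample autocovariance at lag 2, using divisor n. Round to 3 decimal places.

-0.781

Mean z̄ = (4.1 − 2.8 + 2.3 + 2.6 + 3.0 + 2.0 − 1.2 − 4.0 + 1.2)/9 = 0.8000
Σ_{t=1}^{7}(z_t−z̄)(z_{t+2}−z̄) = -7.0300
γ_2 = -7.0300 / 9 = -0.781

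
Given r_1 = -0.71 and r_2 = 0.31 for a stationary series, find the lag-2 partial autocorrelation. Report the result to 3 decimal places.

-0.391

φ_{22} = (r_2 − r_1²) / (1 − r_1²)
r_1² = (-0.71)² = 0.5041
Numerator = 0.31 − 0.5041 = -0.1941; denominator = 1 − 0.5041 = 0.4959
φ_{22} = -0.1941 / 0.4959 = -0.391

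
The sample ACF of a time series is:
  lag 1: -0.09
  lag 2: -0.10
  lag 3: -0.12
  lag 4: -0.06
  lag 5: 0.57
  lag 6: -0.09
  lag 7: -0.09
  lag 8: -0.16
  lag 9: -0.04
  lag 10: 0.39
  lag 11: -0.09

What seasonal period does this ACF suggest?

The largest autocorrelation is r_5 = 0.57, with a weaker echo at lag 10 (0.39); the remaining lags stay at or below -0.04.
The dominant spike at lag 5 indicates a seasonal period of 5.

5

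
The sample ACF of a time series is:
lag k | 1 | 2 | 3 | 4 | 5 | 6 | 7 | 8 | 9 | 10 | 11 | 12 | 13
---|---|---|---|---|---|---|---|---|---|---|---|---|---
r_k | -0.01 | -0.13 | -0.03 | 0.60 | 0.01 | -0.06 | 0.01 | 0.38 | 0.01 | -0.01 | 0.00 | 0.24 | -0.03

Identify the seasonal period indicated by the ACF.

The largest autocorrelation is r_4 = 0.60, with weaker echoes at lags 8 (0.38) and 12 (0.24); the remaining lags stay at or below 0.01.
The dominant spike at lag 4 indicates a seasonal period of 4.

4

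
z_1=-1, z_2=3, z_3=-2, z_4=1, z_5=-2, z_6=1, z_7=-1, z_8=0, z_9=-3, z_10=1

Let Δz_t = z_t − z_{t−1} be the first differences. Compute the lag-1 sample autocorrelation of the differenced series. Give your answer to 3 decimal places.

-0.766

First differences Δz: 4, -5, 3, -3, 3, -2, 1, -3, 4
Mean of differences = 0.2222
Numerator Σ(Δz_t−Δz̄)(Δz_{t+1}−Δz̄) = -74.7160
Denominator Σ(Δz_t−Δz̄)² = 97.5556
r_1(Δz) = -74.7160 / 97.5556 = -0.766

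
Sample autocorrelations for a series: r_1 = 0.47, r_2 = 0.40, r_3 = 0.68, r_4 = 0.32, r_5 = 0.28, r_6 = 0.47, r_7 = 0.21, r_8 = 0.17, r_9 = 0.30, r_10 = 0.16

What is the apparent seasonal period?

3

The largest autocorrelation is r_3 = 0.68; the remaining lags stay at or below 0.47. The elevated value at lag 1 (0.47), dropping to 0.40 at lag 2, reflects decaying short-term dependence rather than seasonality.
The dominant spike at lag 3 indicates a seasonal period of 3.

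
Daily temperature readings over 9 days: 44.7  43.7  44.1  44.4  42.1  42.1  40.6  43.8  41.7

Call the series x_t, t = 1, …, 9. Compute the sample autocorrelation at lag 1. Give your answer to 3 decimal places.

Mean x̄ = (44.7 + 43.7 + 44.1 + 44.4 + 42.1 + 42.1 + 40.6 + 43.8 + 41.7)/9 = 43.0222
Numerator Σ_{t=1}^{8}(x_t−x̄)(x_{t+1}−x̄) = 2.2540
Denominator Σ(x_t−x̄)² = 16.2556
r_1 = 2.2540 / 16.2556 = 0.139

0.139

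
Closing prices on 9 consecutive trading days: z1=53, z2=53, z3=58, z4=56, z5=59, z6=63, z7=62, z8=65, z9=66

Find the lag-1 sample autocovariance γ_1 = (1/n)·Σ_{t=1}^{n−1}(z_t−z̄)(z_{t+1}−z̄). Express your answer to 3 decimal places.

Mean z̄ = (53 + 53 + 58 + 56 + 59 + 63 + 62 + 65 + 66)/9 = 59.4444
Σ_{t=1}^{8}(z_t−z̄)(z_{t+1}−z̄) = 115.4691
γ_1 = 115.4691 / 9 = 12.830

12.830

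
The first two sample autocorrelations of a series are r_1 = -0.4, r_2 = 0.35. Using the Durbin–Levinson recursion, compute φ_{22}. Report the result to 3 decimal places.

φ_{22} = (r_2 − r_1²) / (1 − r_1²)
r_1² = (-0.4)² = 0.16
Numerator = 0.35 − 0.1600 = 0.1900; denominator = 1 − 0.1600 = 0.8400
φ_{22} = 0.1900 / 0.8400 = 0.226

0.226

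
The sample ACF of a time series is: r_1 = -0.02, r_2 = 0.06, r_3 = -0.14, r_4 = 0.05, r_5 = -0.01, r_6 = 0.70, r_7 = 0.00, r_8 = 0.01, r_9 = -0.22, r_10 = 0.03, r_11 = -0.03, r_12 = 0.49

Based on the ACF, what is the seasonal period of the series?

The largest autocorrelation is r_6 = 0.70, with a weaker echo at lag 12 (0.49); the remaining lags stay at or below 0.06.
The dominant spike at lag 6 indicates a seasonal period of 6.

6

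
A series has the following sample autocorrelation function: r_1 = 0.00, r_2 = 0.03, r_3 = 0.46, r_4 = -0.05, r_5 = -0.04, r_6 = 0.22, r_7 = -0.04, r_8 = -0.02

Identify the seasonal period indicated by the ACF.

3

The largest autocorrelation is r_3 = 0.46, with a weaker echo at lag 6 (0.22); the remaining lags stay at or below 0.03.
The dominant spike at lag 3 indicates a seasonal period of 3.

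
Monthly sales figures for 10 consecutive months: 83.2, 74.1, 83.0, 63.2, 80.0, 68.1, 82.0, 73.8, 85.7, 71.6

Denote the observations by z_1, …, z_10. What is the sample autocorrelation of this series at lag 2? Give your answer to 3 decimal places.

0.632

Mean z̄ = (83.2 + 74.1 + 83.0 + 63.2 + 80.0 + 68.1 + 82.0 + 73.8 + 85.7 + 71.6)/10 = 76.4700
Numerator Σ_{t=1}^{8}(z_t−z̄)(z_{t+2}−z̄) = 315.4312
Denominator Σ(z_t−z̄)² = 498.7810
r_2 = 315.4312 / 498.7810 = 0.632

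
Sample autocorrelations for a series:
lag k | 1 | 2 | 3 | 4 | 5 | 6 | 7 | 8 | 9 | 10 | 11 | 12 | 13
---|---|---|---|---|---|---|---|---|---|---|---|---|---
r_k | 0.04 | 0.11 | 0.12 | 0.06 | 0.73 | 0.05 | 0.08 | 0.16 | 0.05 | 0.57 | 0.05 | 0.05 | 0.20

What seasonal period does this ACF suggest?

5

The largest autocorrelation is r_5 = 0.73, with a weaker echo at lag 10 (0.57); the remaining lags stay at or below 0.20.
The dominant spike at lag 5 indicates a seasonal period of 5.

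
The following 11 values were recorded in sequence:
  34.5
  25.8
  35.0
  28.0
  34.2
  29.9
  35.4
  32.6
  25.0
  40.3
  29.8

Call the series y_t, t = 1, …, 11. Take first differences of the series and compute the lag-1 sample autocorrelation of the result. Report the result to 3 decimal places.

-0.714

First differences Δy: -8.7, 9.2, -7.0, 6.2, -4.3, 5.5, -2.8, -7.6, 15.3, -10.5
Mean of differences = -0.4700
Numerator Σ(Δy_t−Δȳ)(Δy_{t+1}−Δȳ) = -502.6059
Denominator Σ(Δy_t−Δȳ)² = 704.2410
r_1(Δy) = -502.6059 / 704.2410 = -0.714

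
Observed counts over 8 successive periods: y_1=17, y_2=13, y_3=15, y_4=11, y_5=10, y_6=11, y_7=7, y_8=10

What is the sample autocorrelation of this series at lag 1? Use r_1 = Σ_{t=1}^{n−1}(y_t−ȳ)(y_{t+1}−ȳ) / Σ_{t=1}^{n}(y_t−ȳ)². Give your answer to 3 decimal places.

0.326

Mean ȳ = (17 + 13 + 15 + 11 + 10 + 11 + 7 + 10)/8 = 11.7500
Σ(y_t−ȳ)(y_{t+1}−ȳ) = (6.5625) + (4.0625) + (-2.4375) + (1.3125) + (1.3125) + (3.5625) + (8.3125) = 22.6875
Denominator Σ(y_t−ȳ)² = 69.5000
r_1 = 22.6875 / 69.5000 = 0.326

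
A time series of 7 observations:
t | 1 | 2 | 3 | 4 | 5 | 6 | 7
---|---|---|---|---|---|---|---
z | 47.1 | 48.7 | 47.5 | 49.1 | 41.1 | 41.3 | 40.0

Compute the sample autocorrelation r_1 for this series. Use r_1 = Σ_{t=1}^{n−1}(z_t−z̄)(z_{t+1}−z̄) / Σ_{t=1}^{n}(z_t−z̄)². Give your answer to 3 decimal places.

Mean z̄ = (47.1 + 48.7 + 47.5 + 49.1 + 41.1 + 41.3 + 40.0)/7 = 44.9714
Deviations from mean: 2.1286, 3.7286, 2.5286, 4.1286, -3.8714, -3.6714, -4.9714
Numerator Σ_{t=1}^{6}(z_t−z̄)(z_{t+1}−z̄) = 44.2863
Denominator Σ(z_t−z̄)² = 95.0543
r_1 = 44.2863 / 95.0543 = 0.466

0.466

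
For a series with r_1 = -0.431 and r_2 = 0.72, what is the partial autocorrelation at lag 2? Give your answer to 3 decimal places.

0.656

φ_{22} = (r_2 − r_1²) / (1 − r_1²)
r_1² = (-0.431)² = 0.185761
Numerator = 0.72 − 0.1858 = 0.5342; denominator = 1 − 0.1858 = 0.8142
φ_{22} = 0.5342 / 0.8142 = 0.656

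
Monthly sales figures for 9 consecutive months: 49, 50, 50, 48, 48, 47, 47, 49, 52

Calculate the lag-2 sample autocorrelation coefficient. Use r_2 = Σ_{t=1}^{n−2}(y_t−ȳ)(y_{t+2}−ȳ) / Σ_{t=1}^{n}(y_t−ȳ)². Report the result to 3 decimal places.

Mean ȳ = (49 + 50 + 50 + 48 + 48 + 47 + 47 + 49 + 52)/9 = 48.8889
Σ(y_t−ȳ)(y_{t+2}−ȳ) = (0.1235) + (-0.9877) + (-0.9877) + (1.6790) + (1.6790) + (-0.2099) + (-5.8765) = -4.5802
Denominator Σ(y_t−ȳ)² = 20.8889
r_2 = -4.5802 / 20.8889 = -0.219

-0.219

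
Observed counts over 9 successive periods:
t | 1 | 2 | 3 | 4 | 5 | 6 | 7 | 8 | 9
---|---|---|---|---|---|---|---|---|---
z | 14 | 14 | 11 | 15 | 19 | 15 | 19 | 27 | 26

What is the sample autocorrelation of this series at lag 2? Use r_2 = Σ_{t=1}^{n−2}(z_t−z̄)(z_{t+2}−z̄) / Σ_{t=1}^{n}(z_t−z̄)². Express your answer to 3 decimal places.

Mean z̄ = (14 + 14 + 11 + 15 + 19 + 15 + 19 + 27 + 26)/9 = 17.7778
Σ(z_t−z̄)(z_{t+2}−z̄) = (25.6049) + (10.4938) + (-8.2840) + (7.7160) + (1.4938) + (-25.6173) + (10.0494) = 21.4568
Denominator Σ(z_t−z̄)² = 245.5556
r_2 = 21.4568 / 245.5556 = 0.087

0.087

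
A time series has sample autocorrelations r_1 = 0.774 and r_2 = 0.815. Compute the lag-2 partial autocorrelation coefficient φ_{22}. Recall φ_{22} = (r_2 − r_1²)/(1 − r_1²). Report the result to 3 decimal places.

0.539

φ_{22} = (r_2 − r_1²) / (1 − r_1²)
r_1² = (0.774)² = 0.599076
Numerator = 0.815 − 0.5991 = 0.2159; denominator = 1 − 0.5991 = 0.4009
φ_{22} = 0.2159 / 0.4009 = 0.539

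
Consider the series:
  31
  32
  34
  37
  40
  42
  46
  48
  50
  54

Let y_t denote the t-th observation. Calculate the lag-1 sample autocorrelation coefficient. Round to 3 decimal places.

0.707

Mean ȳ = (31 + 32 + 34 + 37 + 40 + 42 + 46 + 48 + 50 + 54)/10 = 41.4000
Numerator Σ_{t=1}^{9}(y_t−ȳ)(y_{t+1}−ȳ) = 403.4400
Denominator Σ(y_t−ȳ)² = 570.4000
r_1 = 403.4400 / 570.4000 = 0.707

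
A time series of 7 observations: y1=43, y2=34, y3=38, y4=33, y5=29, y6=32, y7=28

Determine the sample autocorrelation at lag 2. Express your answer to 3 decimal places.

0.293

Mean ȳ = (43 + 34 + 38 + 33 + 29 + 32 + 28)/7 = 33.8571
Deviations from mean: 9.1429, 0.1429, 4.1429, -0.8571, -4.8571, -1.8571, -5.8571
Σ(y_t−ȳ)(y_{t+2}−ȳ) = (37.8776) + (-0.1224) + (-20.1224) + (1.5918) + (28.4490) = 47.6735
Denominator Σ(y_t−ȳ)² = 162.8571
r_2 = 47.6735 / 162.8571 = 0.293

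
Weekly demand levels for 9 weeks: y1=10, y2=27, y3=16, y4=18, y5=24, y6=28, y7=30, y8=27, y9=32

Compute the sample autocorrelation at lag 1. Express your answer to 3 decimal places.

0.114

Mean ȳ = (10 + 27 + 16 + 18 + 24 + 28 + 30 + 27 + 32)/9 = 23.5556
Numerator Σ_{t=1}^{8}(y_t−ȳ)(y_{t+1}−ȳ) = 48.6914
Denominator Σ(y_t−ȳ)² = 428.2222
r_1 = 48.6914 / 428.2222 = 0.114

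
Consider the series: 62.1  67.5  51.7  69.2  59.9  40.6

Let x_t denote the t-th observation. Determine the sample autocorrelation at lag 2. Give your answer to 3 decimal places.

-0.224

Mean x̄ = (62.1 + 67.5 + 51.7 + 69.2 + 59.9 + 40.6)/6 = 58.5000
Deviations from mean: 3.6000, 9.0000, -6.8000, 10.7000, 1.4000, -17.9000
Σ(x_t−x̄)(x_{t+2}−x̄) = (-24.4800) + (96.3000) + (-9.5200) + (-191.5300) = -129.2300
Denominator Σ(x_t−x̄)² = 577.0600
r_2 = -129.2300 / 577.0600 = -0.224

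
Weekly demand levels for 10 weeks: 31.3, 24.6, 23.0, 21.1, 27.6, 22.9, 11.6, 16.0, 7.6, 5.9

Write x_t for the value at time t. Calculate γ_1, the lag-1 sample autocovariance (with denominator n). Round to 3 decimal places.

32.775

Mean x̄ = (31.3 + 24.6 + 23.0 + 21.1 + 27.6 + 22.9 + 11.6 + 16.0 + 7.6 + 5.9)/10 = 19.1600
Σ_{t=1}^{9}(x_t−x̄)(x_{t+1}−x̄) = 327.7504
γ_1 = 327.7504 / 10 = 32.775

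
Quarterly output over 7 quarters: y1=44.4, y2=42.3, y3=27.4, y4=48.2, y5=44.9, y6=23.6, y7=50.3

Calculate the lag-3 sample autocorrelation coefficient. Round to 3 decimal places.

Mean ȳ = (44.4 + 42.3 + 27.4 + 48.2 + 44.9 + 23.6 + 50.3)/7 = 40.1571
Numerator Σ_{t=1}^{4}(y_t−ȳ)(y_{t+3}−ȳ) = 337.0873
Denominator Σ(y_t−ȳ)² = 649.5371
r_3 = 337.0873 / 649.5371 = 0.519

0.519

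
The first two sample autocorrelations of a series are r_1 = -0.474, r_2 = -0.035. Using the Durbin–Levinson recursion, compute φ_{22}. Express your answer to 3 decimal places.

-0.335

φ_{22} = (r_2 − r_1²) / (1 − r_1²)
r_1² = (-0.474)² = 0.224676
Numerator = -0.035 − 0.2247 = -0.2597; denominator = 1 − 0.2247 = 0.7753
φ_{22} = -0.2597 / 0.7753 = -0.335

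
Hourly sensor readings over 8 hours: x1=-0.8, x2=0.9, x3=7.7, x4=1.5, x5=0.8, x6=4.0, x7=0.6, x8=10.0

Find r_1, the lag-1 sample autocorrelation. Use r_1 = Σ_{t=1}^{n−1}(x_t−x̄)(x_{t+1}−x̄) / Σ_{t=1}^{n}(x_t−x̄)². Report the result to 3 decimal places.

Mean x̄ = (-0.8 + 0.9 + 7.7 + 1.5 + 0.8 + 4.0 + 0.6 + 10.0)/8 = 3.0875
Deviations from mean: -3.8875, -2.1875, 4.6125, -1.5875, -2.2875, 0.9125, -2.4875, 6.9125
Σ(x_t−x̄)(x_{t+1}−x̄) = (8.5039) + (-10.0898) + (-7.3223) + (3.6314) + (-2.0873) + (-2.2698) + (-17.1948) = -26.8289
Denominator Σ(x_t−x̄)² = 103.7288
r_1 = -26.8289 / 103.7288 = -0.259

-0.259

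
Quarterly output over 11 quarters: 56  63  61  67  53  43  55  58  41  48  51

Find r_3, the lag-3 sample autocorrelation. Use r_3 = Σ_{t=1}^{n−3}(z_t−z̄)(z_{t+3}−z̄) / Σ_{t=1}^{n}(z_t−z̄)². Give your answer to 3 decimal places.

0.111

Mean z̄ = (56 + 63 + 61 + 67 + 53 + 43 + 55 + 58 + 41 + 48 + 51)/11 = 54.1818
Numerator Σ_{t=1}^{8}(z_t−z̄)(z_{t+3}−z̄) = 72.8099
Denominator Σ(z_t−z̄)² = 655.6364
r_3 = 72.8099 / 655.6364 = 0.111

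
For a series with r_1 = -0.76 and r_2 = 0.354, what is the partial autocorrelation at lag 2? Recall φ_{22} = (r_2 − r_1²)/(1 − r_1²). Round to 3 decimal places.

-0.529

φ_{22} = (r_2 − r_1²) / (1 − r_1²)
r_1² = (-0.76)² = 0.5776
Numerator = 0.354 − 0.5776 = -0.2236; denominator = 1 − 0.5776 = 0.4224
φ_{22} = -0.2236 / 0.4224 = -0.529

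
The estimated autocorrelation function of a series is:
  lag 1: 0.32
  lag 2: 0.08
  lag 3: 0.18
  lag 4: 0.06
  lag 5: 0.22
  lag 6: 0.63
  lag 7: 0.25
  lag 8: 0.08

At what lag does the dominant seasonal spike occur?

6

The largest autocorrelation is r_6 = 0.63; the remaining lags stay at or below 0.32. The elevated value at lag 1 (0.32), dropping to 0.08 at lag 2, reflects decaying short-term dependence rather than seasonality.
The dominant spike at lag 6 indicates a seasonal period of 6.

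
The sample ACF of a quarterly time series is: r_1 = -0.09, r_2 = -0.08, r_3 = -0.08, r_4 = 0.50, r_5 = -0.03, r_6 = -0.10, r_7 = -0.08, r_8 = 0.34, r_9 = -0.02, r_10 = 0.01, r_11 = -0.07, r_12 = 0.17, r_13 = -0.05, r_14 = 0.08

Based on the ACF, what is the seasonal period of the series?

The largest autocorrelation is r_4 = 0.50, with weaker echoes at lags 8 (0.34) and 12 (0.17); the remaining lags stay at or below 0.08.
The dominant spike at lag 4 indicates a seasonal period of 4.

4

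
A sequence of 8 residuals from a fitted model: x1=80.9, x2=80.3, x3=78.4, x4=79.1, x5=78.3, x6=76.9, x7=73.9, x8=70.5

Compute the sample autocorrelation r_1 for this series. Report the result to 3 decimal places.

0.492

Mean x̄ = (80.9 + 80.3 + 78.4 + 79.1 + 78.3 + 76.9 + 73.9 + 70.5)/8 = 77.2875
Deviations from mean: 3.6125, 3.0125, 1.1125, 1.8125, 1.0125, -0.3875, -3.3875, -6.7875
Σ(x_t−x̄)(x_{t+1}−x̄) = (10.8827) + (3.3514) + (2.0164) + (1.8352) + (-0.3923) + (1.3127) + (22.9927) = 41.9986
Denominator Σ(x_t−x̄)² = 85.3688
r_1 = 41.9986 / 85.3688 = 0.492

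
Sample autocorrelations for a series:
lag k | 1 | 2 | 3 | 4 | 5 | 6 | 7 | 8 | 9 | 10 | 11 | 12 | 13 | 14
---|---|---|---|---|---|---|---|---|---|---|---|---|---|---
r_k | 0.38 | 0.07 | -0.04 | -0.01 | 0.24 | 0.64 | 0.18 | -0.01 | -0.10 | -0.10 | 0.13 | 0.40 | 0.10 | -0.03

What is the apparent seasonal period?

The largest autocorrelation is r_6 = 0.64, with a weaker echo at lag 12 (0.40); the remaining lags stay at or below 0.38. The elevated value at lag 1 (0.38), dropping to 0.07 at lag 2, reflects decaying short-term dependence rather than seasonality.
The dominant spike at lag 6 indicates a seasonal period of 6.

6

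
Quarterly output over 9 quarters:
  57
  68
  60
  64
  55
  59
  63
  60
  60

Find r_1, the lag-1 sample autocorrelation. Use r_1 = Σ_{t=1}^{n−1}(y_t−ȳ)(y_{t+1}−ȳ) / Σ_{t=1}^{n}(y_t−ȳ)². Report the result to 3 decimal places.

-0.404

Mean ȳ = (57 + 68 + 60 + 64 + 55 + 59 + 63 + 60 + 60)/9 = 60.6667
Numerator Σ_{t=1}^{8}(y_t−ȳ)(y_{t+1}−ȳ) = -48.4444
Denominator Σ(y_t−ȳ)² = 120.0000
r_1 = -48.4444 / 120.0000 = -0.404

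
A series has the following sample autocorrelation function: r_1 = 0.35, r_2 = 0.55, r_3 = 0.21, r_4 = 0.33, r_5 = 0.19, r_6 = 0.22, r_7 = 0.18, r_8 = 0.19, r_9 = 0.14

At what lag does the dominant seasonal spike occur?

2

The largest autocorrelation is r_2 = 0.55; the remaining lags stay at or below 0.35.
The dominant spike at lag 2 indicates a seasonal period of 2.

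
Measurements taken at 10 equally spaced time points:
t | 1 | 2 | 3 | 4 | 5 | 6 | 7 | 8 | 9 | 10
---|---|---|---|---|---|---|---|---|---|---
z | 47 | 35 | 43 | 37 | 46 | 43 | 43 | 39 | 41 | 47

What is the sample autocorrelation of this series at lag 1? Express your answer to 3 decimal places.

-0.432

Mean z̄ = (47 + 35 + 43 + 37 + 46 + 43 + 43 + 39 + 41 + 47)/10 = 42.1000
Numerator Σ_{t=1}^{9}(z_t−z̄)(z_{t+1}−z̄) = -66.1100
Denominator Σ(z_t−z̄)² = 152.9000
r_1 = -66.1100 / 152.9000 = -0.432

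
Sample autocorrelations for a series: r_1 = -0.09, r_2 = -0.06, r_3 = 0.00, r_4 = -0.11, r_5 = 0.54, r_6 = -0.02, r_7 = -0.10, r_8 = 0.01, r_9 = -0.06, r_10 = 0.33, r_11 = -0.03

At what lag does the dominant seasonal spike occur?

The largest autocorrelation is r_5 = 0.54, with a weaker echo at lag 10 (0.33); the remaining lags stay at or below 0.01.
The dominant spike at lag 5 indicates a seasonal period of 5.

5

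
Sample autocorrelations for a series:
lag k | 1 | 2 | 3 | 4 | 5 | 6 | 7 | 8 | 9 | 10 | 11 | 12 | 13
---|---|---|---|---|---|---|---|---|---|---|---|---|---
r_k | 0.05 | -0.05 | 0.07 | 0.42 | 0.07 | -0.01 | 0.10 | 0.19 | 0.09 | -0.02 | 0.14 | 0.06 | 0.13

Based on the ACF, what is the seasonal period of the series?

4

The largest autocorrelation is r_4 = 0.42, with a weaker echo at lag 8 (0.19); the remaining lags stay at or below 0.14.
The dominant spike at lag 4 indicates a seasonal period of 4.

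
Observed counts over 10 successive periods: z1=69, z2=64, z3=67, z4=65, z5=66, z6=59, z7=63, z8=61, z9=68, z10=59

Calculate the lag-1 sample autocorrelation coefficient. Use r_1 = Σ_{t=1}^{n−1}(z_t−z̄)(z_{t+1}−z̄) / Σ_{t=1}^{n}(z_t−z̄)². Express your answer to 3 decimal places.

Mean z̄ = (69 + 64 + 67 + 65 + 66 + 59 + 63 + 61 + 68 + 59)/10 = 64.1000
Numerator Σ_{t=1}^{9}(z_t−z̄)(z_{t+1}−z̄) = -29.1100
Denominator Σ(z_t−z̄)² = 114.9000
r_1 = -29.1100 / 114.9000 = -0.253

-0.253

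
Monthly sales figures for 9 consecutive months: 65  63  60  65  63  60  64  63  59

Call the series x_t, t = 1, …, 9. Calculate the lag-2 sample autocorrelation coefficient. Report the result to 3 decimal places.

-0.455

Mean x̄ = (65 + 63 + 60 + 65 + 63 + 60 + 64 + 63 + 59)/9 = 62.4444
Numerator Σ_{t=1}^{7}(x_t−x̄)(x_{t+2}−x̄) = -18.2840
Denominator Σ(x_t−x̄)² = 40.2222
r_2 = -18.2840 / 40.2222 = -0.455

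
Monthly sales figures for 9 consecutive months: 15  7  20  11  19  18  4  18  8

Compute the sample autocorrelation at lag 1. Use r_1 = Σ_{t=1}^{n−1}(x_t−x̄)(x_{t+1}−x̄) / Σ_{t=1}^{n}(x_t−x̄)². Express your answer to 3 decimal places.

Mean x̄ = (15 + 7 + 20 + 11 + 19 + 18 + 4 + 18 + 8)/9 = 13.3333
Numerator Σ_{t=1}^{8}(x_t−x̄)(x_{t+1}−x̄) = -167.1111
Denominator Σ(x_t−x̄)² = 284.0000
r_1 = -167.1111 / 284.0000 = -0.588

-0.588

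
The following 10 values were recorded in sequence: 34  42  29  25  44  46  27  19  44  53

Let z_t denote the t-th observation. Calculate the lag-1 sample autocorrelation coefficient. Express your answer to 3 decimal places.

Mean z̄ = (34 + 42 + 29 + 25 + 44 + 46 + 27 + 19 + 44 + 53)/10 = 36.3000
Numerator Σ_{t=1}^{9}(z_t−z̄)(z_{t+1}−z̄) = 81.5100
Denominator Σ(z_t−z̄)² = 1096.1000
r_1 = 81.5100 / 1096.1000 = 0.074

0.074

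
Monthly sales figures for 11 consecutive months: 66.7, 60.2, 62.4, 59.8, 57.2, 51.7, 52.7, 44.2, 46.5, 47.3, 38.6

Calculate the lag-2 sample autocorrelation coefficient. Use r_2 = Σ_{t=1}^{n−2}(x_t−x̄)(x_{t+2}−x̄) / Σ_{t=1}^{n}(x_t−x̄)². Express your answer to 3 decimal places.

0.483

Mean x̄ = (66.7 + 60.2 + 62.4 + 59.8 + 57.2 + 51.7 + 52.7 + 44.2 + 46.5 + 47.3 + 38.6)/11 = 53.3909
Numerator Σ_{t=1}^{9}(x_t−x̄)(x_{t+2}−x̄) = 362.5962
Denominator Σ(x_t−x̄)² = 751.4091
r_2 = 362.5962 / 751.4091 = 0.483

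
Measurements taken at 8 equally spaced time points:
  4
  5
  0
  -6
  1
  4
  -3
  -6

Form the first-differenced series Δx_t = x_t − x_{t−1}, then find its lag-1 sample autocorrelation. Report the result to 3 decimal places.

-0.058

First differences Δx: 1, -5, -6, 7, 3, -7, -3
Mean of differences = -1.4286
Numerator Σ(Δx_t−Δx̄)(Δx_{t+1}−Δx̄) = -9.4694
Denominator Σ(Δx_t−Δx̄)² = 163.7143
r_1(Δx) = -9.4694 / 163.7143 = -0.058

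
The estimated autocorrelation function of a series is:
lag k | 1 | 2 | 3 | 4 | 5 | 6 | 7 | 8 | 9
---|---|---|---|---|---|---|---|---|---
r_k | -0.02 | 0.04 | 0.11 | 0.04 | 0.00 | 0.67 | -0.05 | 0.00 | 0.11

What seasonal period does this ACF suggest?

6

The largest autocorrelation is r_6 = 0.67; the remaining lags stay at or below 0.11.
The dominant spike at lag 6 indicates a seasonal period of 6.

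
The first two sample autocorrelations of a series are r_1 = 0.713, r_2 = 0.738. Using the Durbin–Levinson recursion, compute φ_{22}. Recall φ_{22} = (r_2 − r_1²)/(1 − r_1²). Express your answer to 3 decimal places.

φ_{22} = (r_2 − r_1²) / (1 − r_1²)
r_1² = (0.713)² = 0.508369
Numerator = 0.738 − 0.5084 = 0.2296; denominator = 1 − 0.5084 = 0.4916
φ_{22} = 0.2296 / 0.4916 = 0.467

0.467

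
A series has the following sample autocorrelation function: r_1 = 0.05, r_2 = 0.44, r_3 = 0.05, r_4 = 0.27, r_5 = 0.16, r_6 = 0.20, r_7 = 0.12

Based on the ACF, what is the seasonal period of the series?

The largest autocorrelation is r_2 = 0.44, with weaker echoes at lags 4 (0.27) and 6 (0.20); the remaining lags stay at or below 0.16.
The dominant spike at lag 2 indicates a seasonal period of 2.

2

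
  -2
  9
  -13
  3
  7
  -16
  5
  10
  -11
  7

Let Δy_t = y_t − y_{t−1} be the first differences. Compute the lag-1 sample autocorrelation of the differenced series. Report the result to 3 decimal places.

First differences Δy: 11, -22, 16, 4, -23, 21, 5, -21, 18
Mean of differences = 1.0000
Numerator Σ(Δy_t−Δȳ)(Δy_{t+1}−Δȳ) = -1464.0000
Denominator Σ(Δy_t−Δȳ)² = 2628.0000
r_1(Δy) = -1464.0000 / 2628.0000 = -0.557

-0.557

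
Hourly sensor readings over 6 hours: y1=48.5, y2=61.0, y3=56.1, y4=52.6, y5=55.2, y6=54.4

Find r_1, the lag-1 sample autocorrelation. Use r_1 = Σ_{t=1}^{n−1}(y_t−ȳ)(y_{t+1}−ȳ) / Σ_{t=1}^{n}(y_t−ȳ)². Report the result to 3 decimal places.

Mean ȳ = (48.5 + 61.0 + 56.1 + 52.6 + 55.2 + 54.4)/6 = 54.6333
Deviations from mean: -6.1333, 6.3667, 1.4667, -2.0333, 0.5667, -0.2333
Σ(y_t−ȳ)(y_{t+1}−ȳ) = (-39.0489) + (9.3378) + (-2.9822) + (-1.1522) + (-0.1322) = -33.9778
Denominator Σ(y_t−ȳ)² = 84.8133
r_1 = -33.9778 / 84.8133 = -0.401

-0.401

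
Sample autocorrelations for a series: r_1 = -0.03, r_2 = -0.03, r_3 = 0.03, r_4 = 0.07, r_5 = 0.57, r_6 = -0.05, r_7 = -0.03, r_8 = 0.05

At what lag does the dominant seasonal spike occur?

The largest autocorrelation is r_5 = 0.57; the remaining lags stay at or below 0.07.
The dominant spike at lag 5 indicates a seasonal period of 5.

5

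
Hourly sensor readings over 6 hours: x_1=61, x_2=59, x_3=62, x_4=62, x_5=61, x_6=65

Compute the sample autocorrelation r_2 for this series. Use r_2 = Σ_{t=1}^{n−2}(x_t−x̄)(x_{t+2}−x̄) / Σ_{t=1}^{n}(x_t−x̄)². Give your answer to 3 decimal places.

-0.011

Mean x̄ = (61 + 59 + 62 + 62 + 61 + 65)/6 = 61.6667
Deviations from mean: -0.6667, -2.6667, 0.3333, 0.3333, -0.6667, 3.3333
Σ(x_t−x̄)(x_{t+2}−x̄) = (-0.2222) + (-0.8889) + (-0.2222) + (1.1111) = -0.2222
Denominator Σ(x_t−x̄)² = 19.3333
r_2 = -0.2222 / 19.3333 = -0.011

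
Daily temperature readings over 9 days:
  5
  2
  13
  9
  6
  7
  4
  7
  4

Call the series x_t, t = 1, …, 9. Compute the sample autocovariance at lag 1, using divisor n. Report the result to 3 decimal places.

Mean x̄ = (5 + 2 + 13 + 9 + 6 + 7 + 4 + 7 + 4)/9 = 6.3333
Σ_{t=1}^{8}(x_t−x̄)(x_{t+1}−x̄) = -11.1111
γ_1 = -11.1111 / 9 = -1.235

-1.235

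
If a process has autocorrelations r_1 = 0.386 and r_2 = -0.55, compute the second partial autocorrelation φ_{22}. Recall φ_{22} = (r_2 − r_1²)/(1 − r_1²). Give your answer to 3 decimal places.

φ_{22} = (r_2 − r_1²) / (1 − r_1²)
r_1² = (0.386)² = 0.148996
Numerator = -0.55 − 0.1490 = -0.6990; denominator = 1 − 0.1490 = 0.8510
φ_{22} = -0.6990 / 0.8510 = -0.821

-0.821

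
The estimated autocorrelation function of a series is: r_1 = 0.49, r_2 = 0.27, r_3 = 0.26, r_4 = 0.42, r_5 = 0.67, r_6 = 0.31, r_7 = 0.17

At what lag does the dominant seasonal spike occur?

5

The largest autocorrelation is r_5 = 0.67; the remaining lags stay at or below 0.49. The elevated value at lag 1 (0.49), dropping to 0.27 at lag 2, reflects decaying short-term dependence rather than seasonality.
The dominant spike at lag 5 indicates a seasonal period of 5.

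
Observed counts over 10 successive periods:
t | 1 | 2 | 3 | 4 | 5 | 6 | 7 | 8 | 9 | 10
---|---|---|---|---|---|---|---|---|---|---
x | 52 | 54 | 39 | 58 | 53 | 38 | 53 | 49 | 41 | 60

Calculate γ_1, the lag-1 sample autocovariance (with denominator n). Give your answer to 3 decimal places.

-26.059

Mean x̄ = (52 + 54 + 39 + 58 + 53 + 38 + 53 + 49 + 41 + 60)/10 = 49.7000
Σ_{t=1}^{9}(x_t−x̄)(x_{t+1}−x̄) = -260.5900
γ_1 = -260.5900 / 10 = -26.059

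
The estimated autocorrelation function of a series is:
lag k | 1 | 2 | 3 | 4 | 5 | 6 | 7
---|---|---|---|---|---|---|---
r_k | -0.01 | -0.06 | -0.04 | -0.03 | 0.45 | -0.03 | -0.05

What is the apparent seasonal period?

The largest autocorrelation is r_5 = 0.45; the remaining lags stay at or below -0.01.
The dominant spike at lag 5 indicates a seasonal period of 5.

5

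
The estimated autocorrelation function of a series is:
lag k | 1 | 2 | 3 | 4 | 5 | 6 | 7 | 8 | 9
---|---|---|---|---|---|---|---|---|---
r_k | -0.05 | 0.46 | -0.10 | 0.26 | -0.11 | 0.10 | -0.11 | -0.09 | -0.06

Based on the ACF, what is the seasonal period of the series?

The largest autocorrelation is r_2 = 0.46, with a weaker echo at lag 4 (0.26); the remaining lags stay at or below 0.10.
The dominant spike at lag 2 indicates a seasonal period of 2.

2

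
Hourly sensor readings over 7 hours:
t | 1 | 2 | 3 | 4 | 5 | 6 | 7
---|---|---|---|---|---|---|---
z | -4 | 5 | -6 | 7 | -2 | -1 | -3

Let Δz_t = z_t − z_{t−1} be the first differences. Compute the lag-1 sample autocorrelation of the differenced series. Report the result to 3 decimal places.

First differences Δz: 9, -11, 13, -9, 1, -2
Mean of differences = 0.1667
Numerator Σ(Δz_t−Δz̄)(Δz_{t+1}−Δz̄) = -369.0278
Denominator Σ(Δz_t−Δz̄)² = 456.8333
r_1(Δz) = -369.0278 / 456.8333 = -0.808

-0.808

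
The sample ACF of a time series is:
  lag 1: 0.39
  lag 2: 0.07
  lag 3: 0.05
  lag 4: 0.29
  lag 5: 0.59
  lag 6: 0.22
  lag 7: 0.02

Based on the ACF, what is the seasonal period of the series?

5

The largest autocorrelation is r_5 = 0.59; the remaining lags stay at or below 0.39. The elevated value at lag 1 (0.39), dropping to 0.07 at lag 2, reflects decaying short-term dependence rather than seasonality.
The dominant spike at lag 5 indicates a seasonal period of 5.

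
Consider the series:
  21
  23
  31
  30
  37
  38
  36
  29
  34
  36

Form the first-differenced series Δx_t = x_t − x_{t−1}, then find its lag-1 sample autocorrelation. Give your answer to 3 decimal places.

-0.148

First differences Δx: 2, 8, -1, 7, 1, -2, -7, 5, 2
Mean of differences = 1.6667
Numerator Σ(Δx_t−Δx̄)(Δx_{t+1}−Δx̄) = -26.1111
Denominator Σ(Δx_t−Δx̄)² = 176.0000
r_1(Δx) = -26.1111 / 176.0000 = -0.148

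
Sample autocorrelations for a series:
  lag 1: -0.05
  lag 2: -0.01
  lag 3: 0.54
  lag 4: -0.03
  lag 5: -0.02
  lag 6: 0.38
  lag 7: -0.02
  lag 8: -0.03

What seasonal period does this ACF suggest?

The largest autocorrelation is r_3 = 0.54, with a weaker echo at lag 6 (0.38); the remaining lags stay at or below -0.01.
The dominant spike at lag 3 indicates a seasonal period of 3.

3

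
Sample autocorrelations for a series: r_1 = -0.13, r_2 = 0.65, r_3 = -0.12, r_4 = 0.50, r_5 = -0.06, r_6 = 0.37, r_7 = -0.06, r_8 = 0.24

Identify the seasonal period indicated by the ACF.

2

The largest autocorrelation is r_2 = 0.65, with weaker echoes at lags 4 (0.50), 6 (0.37) and 8 (0.24); the remaining lags stay at or below -0.06.
The dominant spike at lag 2 indicates a seasonal period of 2.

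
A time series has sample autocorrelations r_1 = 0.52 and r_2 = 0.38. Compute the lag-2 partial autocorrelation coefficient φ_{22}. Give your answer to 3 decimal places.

0.150

φ_{22} = (r_2 − r_1²) / (1 − r_1²)
r_1² = (0.52)² = 0.2704
Numerator = 0.38 − 0.2704 = 0.1096; denominator = 1 − 0.2704 = 0.7296
φ_{22} = 0.1096 / 0.7296 = 0.150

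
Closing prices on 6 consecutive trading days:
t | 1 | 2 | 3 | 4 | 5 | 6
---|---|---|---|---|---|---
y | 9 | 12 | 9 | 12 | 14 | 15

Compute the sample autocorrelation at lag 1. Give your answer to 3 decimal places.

Mean ȳ = (9 + 12 + 9 + 12 + 14 + 15)/6 = 11.8333
Σ(y_t−ȳ)(y_{t+1}−ȳ) = (-0.4722) + (-0.4722) + (-0.4722) + (0.3611) + (6.8611) = 5.8056
Denominator Σ(y_t−ȳ)² = 30.8333
r_1 = 5.8056 / 30.8333 = 0.188

0.188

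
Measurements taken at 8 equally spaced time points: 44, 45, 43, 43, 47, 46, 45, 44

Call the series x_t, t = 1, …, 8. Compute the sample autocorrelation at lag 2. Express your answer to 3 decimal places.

Mean x̄ = (44 + 45 + 43 + 43 + 47 + 46 + 45 + 44)/8 = 44.6250
Σ(x_t−x̄)(x_{t+2}−x̄) = (1.0156) + (-0.6094) + (-3.8594) + (-2.2344) + (0.8906) + (-0.8594) = -5.6563
Denominator Σ(x_t−x̄)² = 13.8750
r_2 = -5.6563 / 13.8750 = -0.408

-0.408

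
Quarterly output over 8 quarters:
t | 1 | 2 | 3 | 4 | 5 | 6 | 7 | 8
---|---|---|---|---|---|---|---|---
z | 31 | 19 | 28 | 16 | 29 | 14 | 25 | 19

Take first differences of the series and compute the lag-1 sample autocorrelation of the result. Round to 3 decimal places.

-0.879

First differences Δz: -12, 9, -12, 13, -15, 11, -6
Mean of differences = -1.7143
Numerator Σ(Δz_t−Δz̄)(Δz_{t+1}−Δz̄) = -790.6531
Denominator Σ(Δz_t−Δz̄)² = 899.4286
r_1(Δz) = -790.6531 / 899.4286 = -0.879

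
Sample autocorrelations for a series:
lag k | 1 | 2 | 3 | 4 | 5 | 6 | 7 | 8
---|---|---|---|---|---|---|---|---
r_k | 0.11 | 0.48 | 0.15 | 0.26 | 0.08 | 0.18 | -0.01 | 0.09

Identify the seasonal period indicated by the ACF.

2

The largest autocorrelation is r_2 = 0.48, with weaker echoes at lags 4 (0.26) and 6 (0.18); the remaining lags stay at or below 0.15.
The dominant spike at lag 2 indicates a seasonal period of 2.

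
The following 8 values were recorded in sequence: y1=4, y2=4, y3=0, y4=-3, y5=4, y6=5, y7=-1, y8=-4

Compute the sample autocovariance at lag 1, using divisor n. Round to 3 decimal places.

1.451

Mean ȳ = (4 + 4 + 0 − 3 + 4 + 5 − 1 − 4)/8 = 1.1250
Σ_{t=1}^{7}(y_t−ȳ)(y_{t+1}−ȳ) = 11.6094
γ_1 = 11.6094 / 8 = 1.451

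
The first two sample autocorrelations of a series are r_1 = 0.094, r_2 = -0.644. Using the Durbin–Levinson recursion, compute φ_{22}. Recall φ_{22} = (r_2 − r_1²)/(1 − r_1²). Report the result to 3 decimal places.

φ_{22} = (r_2 − r_1²) / (1 − r_1²)
r_1² = (0.094)² = 0.008836
Numerator = -0.644 − 0.0088 = -0.6528; denominator = 1 − 0.0088 = 0.9912
φ_{22} = -0.6528 / 0.9912 = -0.659

-0.659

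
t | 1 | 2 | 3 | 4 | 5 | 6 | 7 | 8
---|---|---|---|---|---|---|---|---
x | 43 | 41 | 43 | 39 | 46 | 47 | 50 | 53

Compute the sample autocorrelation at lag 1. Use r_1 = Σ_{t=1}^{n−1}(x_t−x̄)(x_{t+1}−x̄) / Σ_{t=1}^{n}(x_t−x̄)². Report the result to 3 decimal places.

0.488

Mean x̄ = (43 + 41 + 43 + 39 + 46 + 47 + 50 + 53)/8 = 45.2500
Deviations from mean: -2.2500, -4.2500, -2.2500, -6.2500, 0.7500, 1.7500, 4.7500, 7.7500
Σ(x_t−x̄)(x_{t+1}−x̄) = (9.5625) + (9.5625) + (14.0625) + (-4.6875) + (1.3125) + (8.3125) + (36.8125) = 74.9375
Denominator Σ(x_t−x̄)² = 153.5000
r_1 = 74.9375 / 153.5000 = 0.488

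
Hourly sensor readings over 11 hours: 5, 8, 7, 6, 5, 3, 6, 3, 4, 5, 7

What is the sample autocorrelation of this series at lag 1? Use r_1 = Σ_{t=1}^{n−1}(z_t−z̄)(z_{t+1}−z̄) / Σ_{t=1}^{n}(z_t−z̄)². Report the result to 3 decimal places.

Mean z̄ = (5 + 8 + 7 + 6 + 5 + 3 + 6 + 3 + 4 + 5 + 7)/11 = 5.3636
Numerator Σ_{t=1}^{10}(z_t−z̄)(z_{t+1}−z̄) = 5.1405
Denominator Σ(z_t−z̄)² = 26.5455
r_1 = 5.1405 / 26.5455 = 0.194

0.194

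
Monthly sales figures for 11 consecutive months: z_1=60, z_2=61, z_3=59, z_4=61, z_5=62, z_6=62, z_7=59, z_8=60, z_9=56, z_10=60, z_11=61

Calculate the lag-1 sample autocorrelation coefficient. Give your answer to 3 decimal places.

Mean z̄ = (60 + 61 + 59 + 61 + 62 + 62 + 59 + 60 + 56 + 60 + 61)/11 = 60.0909
Numerator Σ_{t=1}^{10}(z_t−z̄)(z_{t+1}−z̄) = 1.9917
Denominator Σ(z_t−z̄)² = 28.9091
r_1 = 1.9917 / 28.9091 = 0.069

0.069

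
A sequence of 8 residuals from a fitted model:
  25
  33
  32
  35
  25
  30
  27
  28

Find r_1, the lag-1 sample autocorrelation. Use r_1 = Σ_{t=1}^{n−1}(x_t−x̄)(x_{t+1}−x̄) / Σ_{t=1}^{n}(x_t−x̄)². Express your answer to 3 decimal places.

-0.175

Mean x̄ = (25 + 33 + 32 + 35 + 25 + 30 + 27 + 28)/8 = 29.3750
Deviations from mean: -4.3750, 3.6250, 2.6250, 5.6250, -4.3750, 0.6250, -2.3750, -1.3750
Σ(x_t−x̄)(x_{t+1}−x̄) = (-15.8594) + (9.5156) + (14.7656) + (-24.6094) + (-2.7344) + (-1.4844) + (3.2656) = -17.1406
Denominator Σ(x_t−x̄)² = 97.8750
r_1 = -17.1406 / 97.8750 = -0.175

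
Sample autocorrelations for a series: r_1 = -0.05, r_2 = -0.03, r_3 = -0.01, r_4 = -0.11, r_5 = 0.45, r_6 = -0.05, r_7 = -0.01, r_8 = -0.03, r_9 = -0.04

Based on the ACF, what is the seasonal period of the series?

The largest autocorrelation is r_5 = 0.45; the remaining lags stay at or below -0.01.
The dominant spike at lag 5 indicates a seasonal period of 5.

5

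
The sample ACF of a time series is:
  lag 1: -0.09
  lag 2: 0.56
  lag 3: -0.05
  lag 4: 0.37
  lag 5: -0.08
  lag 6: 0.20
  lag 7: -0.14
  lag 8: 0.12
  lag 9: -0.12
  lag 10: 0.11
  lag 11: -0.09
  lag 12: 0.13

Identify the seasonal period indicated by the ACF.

The largest autocorrelation is r_2 = 0.56, with weaker echoes at lags 4 (0.37) and 6 (0.20); the remaining lags stay at or below 0.13.
The dominant spike at lag 2 indicates a seasonal period of 2.

2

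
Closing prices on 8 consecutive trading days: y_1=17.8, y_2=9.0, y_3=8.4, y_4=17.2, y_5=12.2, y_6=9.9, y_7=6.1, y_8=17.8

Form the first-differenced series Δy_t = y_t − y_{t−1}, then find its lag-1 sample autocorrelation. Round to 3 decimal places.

-0.203

First differences Δy: -8.8, -0.6, 8.8, -5.0, -2.3, -3.8, 11.7
Mean of differences = 0.0000
Numerator Σ(Δy_t−Δȳ)(Δy_{t+1}−Δȳ) = -68.2200
Denominator Σ(Δy_t−Δȳ)² = 336.8600
r_1(Δy) = -68.2200 / 336.8600 = -0.203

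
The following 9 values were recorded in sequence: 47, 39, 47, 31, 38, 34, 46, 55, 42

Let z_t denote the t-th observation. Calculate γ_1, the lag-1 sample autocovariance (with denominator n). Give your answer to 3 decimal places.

Mean z̄ = (47 + 39 + 47 + 31 + 38 + 34 + 46 + 55 + 42)/9 = 42.1111
Σ_{t=1}^{8}(z_t−z̄)(z_{t+1}−z̄) = 11.4321
γ_1 = 11.4321 / 9 = 1.270

1.270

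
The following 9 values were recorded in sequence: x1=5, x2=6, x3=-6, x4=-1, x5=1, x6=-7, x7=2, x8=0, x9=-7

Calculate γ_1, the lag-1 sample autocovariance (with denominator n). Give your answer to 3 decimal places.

-2.944

Mean x̄ = (5 + 6 − 6 − 1 + 1 − 7 + 2 + 0 − 7)/9 = -0.7778
Σ_{t=1}^{8}(x_t−x̄)(x_{t+1}−x̄) = -26.4938
γ_1 = -26.4938 / 9 = -2.944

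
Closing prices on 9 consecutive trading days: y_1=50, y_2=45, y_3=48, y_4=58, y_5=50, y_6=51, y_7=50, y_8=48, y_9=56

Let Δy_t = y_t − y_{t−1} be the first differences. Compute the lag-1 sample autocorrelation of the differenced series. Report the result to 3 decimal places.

-0.345

First differences Δy: -5, 3, 10, -8, 1, -1, -2, 8
Mean of differences = 0.7500
Numerator Σ(Δy_t−Δȳ)(Δy_{t+1}−Δȳ) = -90.8125
Denominator Σ(Δy_t−Δȳ)² = 263.5000
r_1(Δy) = -90.8125 / 263.5000 = -0.345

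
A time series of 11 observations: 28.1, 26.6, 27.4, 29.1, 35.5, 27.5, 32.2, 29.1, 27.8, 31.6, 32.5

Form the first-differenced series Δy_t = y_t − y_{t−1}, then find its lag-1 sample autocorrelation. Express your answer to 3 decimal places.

First differences Δy: -1.5, 0.8, 1.7, 6.4, -8.0, 4.7, -3.1, -1.3, 3.8, 0.9
Mean of differences = 0.4400
Numerator Σ(Δy_t−Δȳ)(Δy_{t+1}−Δȳ) = -92.2136
Denominator Σ(Δy_t−Δȳ)² = 157.4440
r_1(Δy) = -92.2136 / 157.4440 = -0.586

-0.586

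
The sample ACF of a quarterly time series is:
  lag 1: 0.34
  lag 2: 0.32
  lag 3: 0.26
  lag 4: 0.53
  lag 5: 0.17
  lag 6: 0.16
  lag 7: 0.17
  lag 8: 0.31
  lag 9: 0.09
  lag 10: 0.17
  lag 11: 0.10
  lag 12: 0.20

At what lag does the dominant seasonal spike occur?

The largest autocorrelation is r_4 = 0.53; the remaining lags stay at or below 0.34. The elevated value at lag 1 (0.34), dropping to 0.32 at lag 2, reflects decaying short-term dependence rather than seasonality.
The dominant spike at lag 4 indicates a seasonal period of 4.

4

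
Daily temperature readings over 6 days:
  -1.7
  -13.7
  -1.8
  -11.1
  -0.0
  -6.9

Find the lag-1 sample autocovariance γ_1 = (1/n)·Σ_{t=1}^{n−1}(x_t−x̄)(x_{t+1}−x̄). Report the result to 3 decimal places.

-20.424

Mean x̄ = (-1.7 − 13.7 − 1.8 − 11.1 − 0.0 − 6.9)/6 = -5.8667
Deviations: 4.1667, -7.8333, 4.0667, -5.2333, 5.8667, -1.0333
Σ_{t=1}^{5}(x_t−x̄)(x_{t+1}−x̄) = -122.5411
γ_1 = -122.5411 / 6 = -20.424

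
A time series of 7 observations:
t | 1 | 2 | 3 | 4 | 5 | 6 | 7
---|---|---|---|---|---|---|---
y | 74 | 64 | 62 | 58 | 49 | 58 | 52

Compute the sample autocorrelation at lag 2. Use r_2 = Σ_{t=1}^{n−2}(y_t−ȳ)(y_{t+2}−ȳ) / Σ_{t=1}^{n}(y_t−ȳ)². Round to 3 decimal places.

0.208

Mean ȳ = (74 + 64 + 62 + 58 + 49 + 58 + 52)/7 = 59.5714
Deviations from mean: 14.4286, 4.4286, 2.4286, -1.5714, -10.5714, -1.5714, -7.5714
Σ(y_t−ȳ)(y_{t+2}−ȳ) = (35.0408) + (-6.9592) + (-25.6735) + (2.4694) + (80.0408) = 84.9184
Denominator Σ(y_t−ȳ)² = 407.7143
r_2 = 84.9184 / 407.7143 = 0.208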